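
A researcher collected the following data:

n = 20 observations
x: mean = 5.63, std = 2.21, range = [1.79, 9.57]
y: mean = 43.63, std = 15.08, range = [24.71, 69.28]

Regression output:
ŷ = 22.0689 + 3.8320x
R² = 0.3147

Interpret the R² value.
R² = 0.3147 means 31.47% of the variation in y is explained by the linear relationship with x. This indicates a moderate fit.

R² (coefficient of determination) measures the proportion of variance in y explained by the regression model.

Here R² = 0.3147:
- Explained: 31.47% of the variation in y
- Unexplained (residual): 100% − 31.47% = 68.53%
- Rule of thumb (below 0.3 weak; 0.3 to below 0.7 moderate; 0.7 and above strong) → moderate

Note: R² never decreases when predictors are added, so it should not be used alone to compare models of different size.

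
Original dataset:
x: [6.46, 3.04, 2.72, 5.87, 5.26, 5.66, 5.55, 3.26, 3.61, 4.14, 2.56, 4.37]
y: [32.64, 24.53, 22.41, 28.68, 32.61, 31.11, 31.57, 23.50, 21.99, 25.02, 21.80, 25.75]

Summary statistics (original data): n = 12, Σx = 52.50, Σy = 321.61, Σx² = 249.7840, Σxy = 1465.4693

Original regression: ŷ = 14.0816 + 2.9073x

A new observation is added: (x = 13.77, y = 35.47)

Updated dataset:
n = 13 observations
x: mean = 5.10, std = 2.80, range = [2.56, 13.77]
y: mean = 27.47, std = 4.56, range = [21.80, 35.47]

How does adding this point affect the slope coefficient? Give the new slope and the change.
Adding the point moves β₁ from 2.9073 to 1.3154, i.e. it decreases by 1.5919 (-54.8%).

x = 13.77 lies well outside the original x-range [2.56, 6.46] (x̄ ≈ 4.38), so this observation has high leverage and can move the slope substantially.

Step 1: Update the sums with the new point (n goes from 12 to 13)
Σx  = 52.50 + 13.77 = 66.27
Σy  = 321.61 + 35.47 = 357.08
Σx² = 249.7840 + 13.77² = 249.7840 + 189.6129 = 439.3969
Σxy = 1465.4693 + 13.77×35.47 = 1465.4693 + 488.4219 = 1953.8912

Step 2: Recompute the slope with b₁ = (nΣxy − ΣxΣy) / (nΣx² − (Σx)²)
Numerator   = 13×1953.8912 − 66.27×357.08 = 25400.5856 − 23663.6916 = 1736.8940
Denominator = 13×439.3969 − 66.27² = 5712.1597 − 4391.7129 = 1320.4468
b₁(new) = 1736.8940 / 1320.4468 = 1.3154

(Same formula on the original sums: (12×1465.4693 − 52.50×321.61) / (12×249.7840 − 52.50²) = 701.1066 / 241.1580 = 2.9073, matching the given fit.)

Step 3: Change in slope
Δβ₁ = 1.3154 − 2.9073 = -1.5919
Relative change = -1.5919 / 2.9073 × 100% = -54.8%
→ the slope decreases when the point is added.

A high-leverage point only changes the slope if it is off the original line; here y = 35.47 is below the original trend, so the slope decreases.
In practice: refit with and without it and report both if conclusions differ; examine leverage (hᵢ) and Cook's distance rather than deleting it automatically.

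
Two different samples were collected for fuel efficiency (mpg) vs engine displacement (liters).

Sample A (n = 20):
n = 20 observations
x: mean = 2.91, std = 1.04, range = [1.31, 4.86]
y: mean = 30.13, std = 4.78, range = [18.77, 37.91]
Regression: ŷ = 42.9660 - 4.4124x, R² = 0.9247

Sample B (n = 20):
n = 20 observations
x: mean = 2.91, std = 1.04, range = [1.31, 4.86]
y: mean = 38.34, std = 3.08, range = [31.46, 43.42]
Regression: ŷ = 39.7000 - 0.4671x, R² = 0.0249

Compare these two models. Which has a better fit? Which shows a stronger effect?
Model A has the better fit (R² = 0.9247 vs 0.0249). Model A shows the stronger effect (|β₁| = 4.4124 vs 0.4671).

Model Comparison:

Fit — compare R²:
- Model A: R² = 0.9247 → 92.47% of variance in fuel efficiency explained
- Model B: R² = 0.0249 → 2.49% of variance in fuel efficiency explained
- 0.9247 > 0.0249 → Model A has the better fit

Effect size (slope magnitude):
- Model A: β₁ = -4.4124 → predicted fuel efficiency falls 4.4124 mpg per additional liter of engine displacement
- Model B: β₁ = -0.4671 → predicted fuel efficiency falls 0.4671 mpg per additional liter of engine displacement
- |-4.4124| > |-0.4671| → Model A shows the stronger marginal effect

Notes:
- A better fit (higher R²) doesn't necessarily mean a more important relationship.
- The two samples could reflect different populations, time periods, or measurement quality.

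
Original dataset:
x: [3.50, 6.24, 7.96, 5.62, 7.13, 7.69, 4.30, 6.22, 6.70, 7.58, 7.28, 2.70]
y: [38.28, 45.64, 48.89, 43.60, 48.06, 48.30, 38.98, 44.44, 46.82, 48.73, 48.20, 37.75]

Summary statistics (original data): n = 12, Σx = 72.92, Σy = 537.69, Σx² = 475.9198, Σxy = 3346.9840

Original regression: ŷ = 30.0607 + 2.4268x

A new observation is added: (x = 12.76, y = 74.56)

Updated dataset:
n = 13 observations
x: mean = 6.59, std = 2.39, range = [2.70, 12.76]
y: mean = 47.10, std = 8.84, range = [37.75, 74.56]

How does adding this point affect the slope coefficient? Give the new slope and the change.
Adding the point moves β₁ from 2.4268 to 3.5544, i.e. it increases by 1.1276 (+46.5%).

The new point has HIGH LEVERAGE: x = 12.76 is far from the original mean x̄ = 72.92/12 ≈ 6.08 (original range [2.70, 7.96]).

Step 1: Update the sums with the new point (n goes from 12 to 13)
Σx  = 72.92 + 12.76 = 85.68
Σy  = 537.69 + 74.56 = 612.25
Σx² = 475.9198 + 12.76² = 475.9198 + 162.8176 = 638.7374
Σxy = 3346.9840 + 12.76×74.56 = 3346.9840 + 951.3856 = 4298.3696

Step 2: Recompute the slope with b₁ = (nΣxy − ΣxΣy) / (nΣx² − (Σx)²)
Numerator   = 13×4298.3696 − 85.68×612.25 = 55878.8048 − 52457.5800 = 3421.2248
Denominator = 13×638.7374 − 85.68² = 8303.5862 − 7341.0624 = 962.5238
b₁(new) = 3421.2248 / 962.5238 = 3.5544

(Same formula on the original sums: (12×3346.9840 − 72.92×537.69) / (12×475.9198 − 72.92²) = 955.4532 / 393.7112 = 2.4268, matching the given fit.)

Step 3: Change in slope
Δβ₁ = 3.5544 − 2.4268 = +1.1276
Relative change = +1.1276 / 2.4268 × 100% = +46.5%
→ the slope increases when the point is added.

A high-leverage point only changes the slope if it is off the original line; here y = 74.56 is above the original trend, so the slope increases.
In practice: refit with and without it and report both if conclusions differ.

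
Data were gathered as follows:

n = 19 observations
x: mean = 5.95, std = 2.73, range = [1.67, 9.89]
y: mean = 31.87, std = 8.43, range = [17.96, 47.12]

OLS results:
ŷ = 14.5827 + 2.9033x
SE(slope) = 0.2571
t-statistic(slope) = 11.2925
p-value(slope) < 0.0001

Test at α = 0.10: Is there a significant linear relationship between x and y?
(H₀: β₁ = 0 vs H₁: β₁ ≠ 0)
p-value < 0.0001 < α = 0.10, so we reject H₀. The relationship is significant.

Hypothesis test for the slope coefficient:

H₀: β₁ = 0 (no linear relationship)
H₁: β₁ ≠ 0 (linear relationship exists)

Test statistic: t = β̂₁ / SE(β̂₁) = 2.9033 / 0.2571 = 11.2925

The p-value (<0.0001) is the probability, under H₀, of a t-statistic at least as extreme as |t| = 11.2925 (two-sided, df = n − 2 = 17).

Decision rule: reject H₀ if p-value < α.
p-value < 0.0001 < α = 0.10 → reject H₀.

Conclusion: the linear association between x and y is significant at the 10% level.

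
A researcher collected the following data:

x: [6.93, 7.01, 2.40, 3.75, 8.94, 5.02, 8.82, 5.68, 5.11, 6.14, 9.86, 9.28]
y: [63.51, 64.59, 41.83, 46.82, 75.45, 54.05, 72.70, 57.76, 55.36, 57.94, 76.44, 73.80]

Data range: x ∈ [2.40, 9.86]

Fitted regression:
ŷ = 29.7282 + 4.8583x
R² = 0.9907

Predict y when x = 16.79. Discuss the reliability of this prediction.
ŷ = 111.2991 (extrapolation — x = 16.79 lies outside [2.40, 9.86], so reliability is low).

Prediction calculation:
ŷ = 29.7282 + 4.8583 × 16.79
ŷ = 111.2991

Reliability:
- Data range: x ∈ [2.40, 9.86]
- Prediction point: x = 16.79 is 6.93 units above the observed range → this is EXTRAPOLATION, not interpolation

Why that matters here:
- R² describes fit only over the sampled x values; it says nothing about behaviour beyond them
- The standard error of prediction grows with (x − x̄)², and x = 16.79 is far from x̄ = 6.58
- There are no observations near this x to validate the fitted line there

A defensible statement: 'if the linear trend continued to x = 16.79, y would be about 111.2991' — the premise is untested.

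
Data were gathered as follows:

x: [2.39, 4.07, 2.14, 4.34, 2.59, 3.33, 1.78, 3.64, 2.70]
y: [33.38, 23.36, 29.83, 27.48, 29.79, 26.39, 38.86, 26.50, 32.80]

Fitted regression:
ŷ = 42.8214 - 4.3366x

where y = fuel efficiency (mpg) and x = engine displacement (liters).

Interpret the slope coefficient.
For each additional liter of engine displacement, predicted fuel efficiency decreases by approximately 4.3366 mpg.

The slope coefficient β₁ = -4.3366 represents the marginal effect of engine displacement on fuel efficiency.

Interpretation:
- Engine displacement up by 1 liter → predicted fuel efficiency decreases by 4.3366 mpg
- This is a linear approximation: the same per-unit change is assumed across the whole observed x range
- The sign (−) gives the direction; the magnitude 4.3366 gives the size of the effect per liter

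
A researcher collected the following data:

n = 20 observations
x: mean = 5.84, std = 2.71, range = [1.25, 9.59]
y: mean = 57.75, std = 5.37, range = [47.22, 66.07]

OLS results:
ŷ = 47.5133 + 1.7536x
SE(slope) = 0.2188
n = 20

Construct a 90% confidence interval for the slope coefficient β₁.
The 90% CI for β₁ is (1.3742, 2.1330)

Confidence interval for the slope:

The 90% CI for β₁ is: β̂₁ ± t*(α/2, n-2) × SE(β̂₁)

Step 1: Find critical t-value
- Confidence level = 0.9
- Degrees of freedom = n - 2 = 20 - 2 = 18
- t*(α/2, 18) = 1.7341

Step 2: Calculate margin of error
Margin = 1.7341 × 0.2188 = 0.3794

Step 3: Construct interval
CI = 1.7536 ± 0.3794
CI = (1.3742, 2.1330)

Interpretation: each one-unit increase in x is associated with a change in mean y of between 1.3742 and 2.1330, with 90% confidence.
Both endpoints are positive, so the data support a genuinely positive slope at this confidence level.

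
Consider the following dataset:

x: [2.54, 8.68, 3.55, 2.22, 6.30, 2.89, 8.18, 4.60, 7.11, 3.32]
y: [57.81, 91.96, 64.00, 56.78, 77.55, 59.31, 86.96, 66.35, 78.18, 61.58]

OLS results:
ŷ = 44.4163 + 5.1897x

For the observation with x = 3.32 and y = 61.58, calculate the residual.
Residual = -0.0661

The residual is the difference between the actual value and the predicted value:

Residual = y - ŷ

Step 1: Calculate predicted value
ŷ = 44.4163 + 5.1897 × 3.32
ŷ = 61.6461

Step 2: Calculate residual
Residual = 61.58 - 61.6461
Residual = -0.0661

Sign check: y < ŷ, so the point is below the line and the fit overestimates here.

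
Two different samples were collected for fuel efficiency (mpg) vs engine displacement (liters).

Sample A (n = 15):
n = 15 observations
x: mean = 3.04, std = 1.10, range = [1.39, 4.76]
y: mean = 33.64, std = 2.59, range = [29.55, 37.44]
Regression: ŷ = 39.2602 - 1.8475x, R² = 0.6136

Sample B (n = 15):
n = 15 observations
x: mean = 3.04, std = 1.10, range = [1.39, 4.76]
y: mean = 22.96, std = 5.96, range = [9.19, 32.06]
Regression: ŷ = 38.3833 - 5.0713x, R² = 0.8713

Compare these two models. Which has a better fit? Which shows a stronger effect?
Model B has the better fit (R² = 0.8713 vs 0.6136). Model B shows the stronger effect (|β₁| = 5.0713 vs 1.8475).

Model Comparison:

Fit — compare R²:
- Model A: R² = 0.6136 → 61.36% of variance in fuel efficiency explained
- Model B: R² = 0.8713 → 87.13% of variance in fuel efficiency explained
- 0.8713 > 0.6136 → Model B has the better fit

Which has the larger per-liter effect? (|β₁|)
- Model A: β₁ = -1.8475 → predicted fuel efficiency falls 1.8475 mpg per additional liter of engine displacement
- Model B: β₁ = -5.0713 → predicted fuel efficiency falls 5.0713 mpg per additional liter of engine displacement
- |-1.8475| < |-5.0713| → Model B shows the stronger marginal effect

Note: R² measures how tightly points cluster around the line; β₁ measures how steep the line is — they answer different questions.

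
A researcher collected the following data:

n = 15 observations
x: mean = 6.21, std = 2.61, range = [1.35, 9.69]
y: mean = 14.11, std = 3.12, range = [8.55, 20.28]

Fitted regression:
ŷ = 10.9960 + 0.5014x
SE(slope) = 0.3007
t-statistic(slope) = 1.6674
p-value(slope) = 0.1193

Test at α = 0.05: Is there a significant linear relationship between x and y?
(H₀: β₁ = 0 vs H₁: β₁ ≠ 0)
Since p-value = 0.1193 ≥ α = 0.05, fail to reject H₀ — the slope is not significantly different from 0.

Hypothesis test for the slope coefficient:

H₀: β₁ = 0 (no linear relationship)
H₁: β₁ ≠ 0 (linear relationship exists)

Test statistic: t = β̂₁ / SE(β̂₁) = 0.5014 / 0.3007 = 1.6674

With df = 13, the two-sided p-value for |t| = 1.6674 is 0.1193.

Decision rule: reject H₀ if p-value < α.
p-value = 0.1193 ≥ α = 0.05 → fail to reject H₀.

At α = 0.05 the data do not provide convincing evidence of a nonzero slope.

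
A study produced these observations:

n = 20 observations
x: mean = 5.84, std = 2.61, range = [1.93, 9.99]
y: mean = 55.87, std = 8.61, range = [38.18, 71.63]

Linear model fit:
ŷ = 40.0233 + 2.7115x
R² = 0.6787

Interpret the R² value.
The model explains 67.87% of the variance in y (R² = 0.6787), leaving 32.13% unexplained; the fit is moderate.

R² (coefficient of determination) measures the proportion of variance in y explained by the regression model.

Here R² = 0.6787:
- Explained: 67.87% of the variation in y
- Unexplained (residual): 100% − 67.87% = 32.13%
- Rule of thumb (below 0.3 weak; 0.3 to below 0.7 moderate; 0.7 and above strong) → moderate

Note: R² never decreases when predictors are added, so it should not be used alone to compare models of different size.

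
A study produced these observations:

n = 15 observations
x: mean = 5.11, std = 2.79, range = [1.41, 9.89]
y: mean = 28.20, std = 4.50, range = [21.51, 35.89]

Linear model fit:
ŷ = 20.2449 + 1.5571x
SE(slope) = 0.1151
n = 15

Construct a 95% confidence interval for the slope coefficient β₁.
The 95% CI for β₁ is (1.3084, 1.8058)

Confidence interval for the slope:

The 95% CI for β₁ is: β̂₁ ± t*(α/2, n-2) × SE(β̂₁)

Step 1: Find critical t-value
- Confidence level = 0.95
- Degrees of freedom = n - 2 = 15 - 2 = 13
- t*(α/2, 13) = 2.1604

Step 2: Calculate margin of error
Margin = 2.1604 × 0.1151 = 0.2487

Step 3: Construct interval
CI = 1.5571 ± 0.2487
CI = (1.3084, 1.8058)

Interpretation: We are 95% confident that the true slope β₁ lies between 1.3084 and 1.8058.
Both endpoints are positive, so the data support a genuinely positive slope at this confidence level.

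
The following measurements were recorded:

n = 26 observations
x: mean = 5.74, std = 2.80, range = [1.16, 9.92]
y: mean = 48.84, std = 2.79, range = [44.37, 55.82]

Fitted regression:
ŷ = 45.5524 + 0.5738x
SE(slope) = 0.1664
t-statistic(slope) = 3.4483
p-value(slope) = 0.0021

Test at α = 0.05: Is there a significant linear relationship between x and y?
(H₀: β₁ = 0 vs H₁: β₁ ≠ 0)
Reject H₀: p-value = 0.0021 < α = 0.05. The linear relationship is significant at the 5% level.

Hypothesis test for the slope coefficient:

H₀: β₁ = 0 (no linear relationship)
H₁: β₁ ≠ 0 (linear relationship exists)

Test statistic: t = β̂₁ / SE(β̂₁) = 0.5738 / 0.1664 = 3.4483

p = 0.0021: how often a slope estimate this far from 0 (in SE units) would arise by chance if β₁ were truly 0.

Decision rule: reject H₀ if p-value < α.
p-value = 0.0021 < α = 0.05 → reject H₀.

Conclusion: the linear association between x and y is significant at the 5% level.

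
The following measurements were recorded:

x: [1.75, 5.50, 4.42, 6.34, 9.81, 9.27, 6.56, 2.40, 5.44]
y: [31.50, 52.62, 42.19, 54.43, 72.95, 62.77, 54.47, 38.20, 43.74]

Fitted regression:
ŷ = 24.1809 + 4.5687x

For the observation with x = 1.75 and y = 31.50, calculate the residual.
Residual = -0.6761

The residual is the difference between the actual value and the predicted value:

Residual = y - ŷ

Step 1: Calculate predicted value
ŷ = 24.1809 + 4.5687 × 1.75
ŷ = 32.1761

Step 2: Calculate residual
Residual = 31.50 - 32.1761
Residual = -0.6761

Interpretation: the model overestimates the actual value by 0.6761 at this point (negative residual → observation lies below the fitted line).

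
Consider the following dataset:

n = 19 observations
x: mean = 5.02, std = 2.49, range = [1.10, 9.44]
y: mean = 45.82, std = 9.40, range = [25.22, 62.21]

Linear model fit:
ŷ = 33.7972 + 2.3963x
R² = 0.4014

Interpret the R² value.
About 40.14% of the variability in y is accounted for by the regression on x (R² = 0.4014) — a moderate linear fit.

The coefficient of determination R² is the fraction of the total variation in y that the fitted line accounts for.

Here R² = 0.4014:
- Explained: 40.14% of the variation in y
- Unexplained (residual): 100% − 40.14% = 59.86%
- Rule of thumb (below 0.3 weak; 0.3 to below 0.7 moderate; 0.7 and above strong) → moderate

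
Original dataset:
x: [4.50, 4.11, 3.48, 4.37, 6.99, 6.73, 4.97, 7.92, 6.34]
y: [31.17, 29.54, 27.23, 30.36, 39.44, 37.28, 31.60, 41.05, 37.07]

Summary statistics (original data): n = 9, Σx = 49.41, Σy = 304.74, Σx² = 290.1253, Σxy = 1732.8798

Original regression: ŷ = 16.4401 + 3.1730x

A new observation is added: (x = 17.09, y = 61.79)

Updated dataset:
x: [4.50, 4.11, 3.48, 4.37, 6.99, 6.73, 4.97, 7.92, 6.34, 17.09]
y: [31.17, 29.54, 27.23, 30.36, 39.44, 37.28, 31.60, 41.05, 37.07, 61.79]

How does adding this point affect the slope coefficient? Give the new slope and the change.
The slope changes from 3.1730 to 2.5109 (change of -0.6621, or -20.9%).

The new point has HIGH LEVERAGE: x = 17.09 is far from the original mean x̄ = 49.41/9 ≈ 5.49 (original range [3.48, 7.92]).

Step 1: Update the sums with the new point (n goes from 9 to 10)
Σx  = 49.41 + 17.09 = 66.50
Σy  = 304.74 + 61.79 = 366.53
Σx² = 290.1253 + 17.09² = 290.1253 + 292.0681 = 582.1934
Σxy = 1732.8798 + 17.09×61.79 = 1732.8798 + 1055.9911 = 2788.8709

Step 2: Recompute the slope with b₁ = (nΣxy − ΣxΣy) / (nΣx² − (Σx)²)
Numerator   = 10×2788.8709 − 66.50×366.53 = 27888.7090 − 24374.2450 = 3514.4640
Denominator = 10×582.1934 − 66.50² = 5821.9340 − 4422.2500 = 1399.6840
b₁(new) = 3514.4640 / 1399.6840 = 2.5109

(Same formula on the original sums: (9×1732.8798 − 49.41×304.74) / (9×290.1253 − 49.41²) = 538.7148 / 169.7796 = 3.1730, matching the given fit.)

Step 3: Change in slope
Δβ₁ = 2.5109 − 3.1730 = -0.6621
Relative change = -0.6621 / 3.1730 × 100% = -20.9%
→ the slope decreases when the point is added.

A high-leverage point only changes the slope if it is off the original line; here y = 61.79 is below the original trend, so the slope decreases.
In practice: refit with and without it and report both if conclusions differ.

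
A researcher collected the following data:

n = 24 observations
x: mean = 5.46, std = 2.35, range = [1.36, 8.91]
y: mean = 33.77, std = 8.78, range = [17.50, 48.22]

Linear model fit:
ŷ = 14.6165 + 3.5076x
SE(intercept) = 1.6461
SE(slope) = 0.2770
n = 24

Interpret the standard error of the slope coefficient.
The slope 3.5076 is pinned down to within about ±0.2770 (one SE) by these data — relative uncertainty 7.9%, i.e. precise.

SE(β̂₁) = s / √Sxx, where s is the residual standard deviation and Sxx = Σ(x − x̄)². It is the yardstick for how far β̂₁ = 3.5076 could plausibly be from the true slope.

Relative precision:
- SE / |β̂₁| = 0.2770 / 3.5076 = 7.9%
- Rule of thumb (under 20%: precise; 20% to under 50%: moderately precise; 50% or more: imprecise) → precise

Rough 95% range (±2 SE): 3.5076 ± 0.5540 → (2.9536, 4.0616).

What drives SE(β̂₁): larger n (here n = 24) → smaller SE.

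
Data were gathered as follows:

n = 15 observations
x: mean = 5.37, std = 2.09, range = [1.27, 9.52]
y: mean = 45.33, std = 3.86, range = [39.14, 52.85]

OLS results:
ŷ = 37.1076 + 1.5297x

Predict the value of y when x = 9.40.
ŷ = 51.4868

To predict y for x = 9.40, substitute into the regression equation:

ŷ = 37.1076 + 1.5297 × 9.40
ŷ = 37.1076 + 14.3792
ŷ = 51.4868

This is a point prediction; actual observations scatter around it by roughly the residual standard deviation.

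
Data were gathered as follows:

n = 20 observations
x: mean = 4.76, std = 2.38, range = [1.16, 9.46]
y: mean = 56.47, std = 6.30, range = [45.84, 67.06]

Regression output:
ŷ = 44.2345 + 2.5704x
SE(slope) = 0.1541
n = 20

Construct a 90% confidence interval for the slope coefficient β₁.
The 90% CI for β₁ is (2.3032, 2.8376)

Confidence interval for the slope:

The 90% CI for β₁ is: β̂₁ ± t*(α/2, n-2) × SE(β̂₁)

Step 1: Find critical t-value
- Confidence level = 0.9
- Degrees of freedom = n - 2 = 20 - 2 = 18
- t*(α/2, 18) = 1.7341

Step 2: Calculate margin of error
Margin = 1.7341 × 0.1541 = 0.2672

Step 3: Construct interval
CI = 2.5704 ± 0.2672
CI = (2.3032, 2.8376)

Interpretation: intervals built this way capture the true β₁ in 90% of repeated samples; here the plausible range for the per-unit effect of x on y is 2.3032 to 2.8376.
Both endpoints are positive, so the data support a genuinely positive slope at this confidence level.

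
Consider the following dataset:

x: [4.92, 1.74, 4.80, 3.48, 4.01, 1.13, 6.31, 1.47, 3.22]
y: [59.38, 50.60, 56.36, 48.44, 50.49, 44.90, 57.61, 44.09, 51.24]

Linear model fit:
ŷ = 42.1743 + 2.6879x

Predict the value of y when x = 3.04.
ŷ = 50.3455

Plug x = 3.04 into the fitted line:

ŷ = 42.1743 + 2.6879 × 3.04
ŷ = 42.1743 + 8.1712
ŷ = 50.3455

This is the fitted mean response at that x — an individual observation would come with a wider prediction interval.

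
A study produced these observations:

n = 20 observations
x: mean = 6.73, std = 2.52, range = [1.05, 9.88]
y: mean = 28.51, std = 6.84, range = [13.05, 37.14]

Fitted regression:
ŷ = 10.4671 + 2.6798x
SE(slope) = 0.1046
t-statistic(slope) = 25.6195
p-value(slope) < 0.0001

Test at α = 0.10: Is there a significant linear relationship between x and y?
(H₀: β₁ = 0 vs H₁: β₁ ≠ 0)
Since p-value < 0.0001 < α = 0.10, reject H₀ — the slope is significantly different from 0.

Hypothesis test for the slope coefficient:

H₀: β₁ = 0 (no linear relationship)
H₁: β₁ ≠ 0 (linear relationship exists)

Test statistic: t = β̂₁ / SE(β̂₁) = 2.6798 / 0.1046 = 25.6195

p < 0.0001: how often a slope estimate this far from 0 (in SE units) would arise by chance if β₁ were truly 0.

Decision rule: reject H₀ if p-value < α.
p-value < 0.0001 < α = 0.10 → reject H₀.

There is sufficient evidence at the 10% significance level to conclude that a linear relationship exists between x and y.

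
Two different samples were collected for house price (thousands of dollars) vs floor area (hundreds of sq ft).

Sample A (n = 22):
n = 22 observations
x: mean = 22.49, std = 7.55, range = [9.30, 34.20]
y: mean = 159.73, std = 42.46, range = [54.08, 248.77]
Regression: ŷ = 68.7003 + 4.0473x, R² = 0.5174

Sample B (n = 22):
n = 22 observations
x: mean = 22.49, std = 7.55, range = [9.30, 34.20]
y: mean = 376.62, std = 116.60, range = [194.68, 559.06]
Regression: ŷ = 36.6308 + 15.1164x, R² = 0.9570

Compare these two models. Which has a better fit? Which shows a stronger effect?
Model B has the better fit (R² = 0.9570 vs 0.5174). Model B shows the stronger effect (|β₁| = 15.1164 vs 4.0473).

Model Comparison:

Goodness of fit (R²):
- Model A: R² = 0.5174 → 51.74% of variance in house price explained
- Model B: R² = 0.9570 → 95.70% of variance in house price explained
- 0.9570 > 0.5174 → Model B has the better fit

Strength of effect — compare |β₁|:
- Model A: β₁ = 4.0473 → predicted house price rises 4.0473 thousand dollars per additional hundred sq ft of floor area
- Model B: β₁ = 15.1164 → predicted house price rises 15.1164 thousand dollars per additional hundred sq ft of floor area
- |4.0473| < |15.1164| → Model B shows the stronger marginal effect

Note: The two samples could reflect different populations, time periods, or measurement quality.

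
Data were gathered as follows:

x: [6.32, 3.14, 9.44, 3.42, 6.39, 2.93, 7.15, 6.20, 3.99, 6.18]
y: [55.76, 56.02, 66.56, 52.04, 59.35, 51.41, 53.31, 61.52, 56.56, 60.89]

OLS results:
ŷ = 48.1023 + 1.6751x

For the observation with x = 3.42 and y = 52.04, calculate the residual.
Residual = -1.7911

The residual is the difference between the actual value and the predicted value:

Residual = y - ŷ

Step 1: Calculate predicted value
ŷ = 48.1023 + 1.6751 × 3.42
ŷ = 53.8311

Step 2: Calculate residual
Residual = 52.04 - 53.8311
Residual = -1.7911

Sign check: y < ŷ, so the point is below the line and the fit overestimates here.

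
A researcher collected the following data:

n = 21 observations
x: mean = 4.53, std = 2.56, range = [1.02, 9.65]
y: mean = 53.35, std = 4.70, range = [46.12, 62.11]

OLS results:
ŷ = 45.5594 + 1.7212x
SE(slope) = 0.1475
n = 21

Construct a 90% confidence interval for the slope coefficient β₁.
The 90% CI for β₁ is (1.4662, 1.9762)

Confidence interval for the slope:

The 90% CI for β₁ is: β̂₁ ± t*(α/2, n-2) × SE(β̂₁)

Step 1: Find critical t-value
- Confidence level = 0.9
- Degrees of freedom = n - 2 = 21 - 2 = 19
- t*(α/2, 19) = 1.7291

Step 2: Calculate margin of error
Margin = 1.7291 × 0.1475 = 0.2550

Step 3: Construct interval
CI = 1.7212 ± 0.2550
CI = (1.4662, 1.9762)

Interpretation: intervals built this way capture the true β₁ in 90% of repeated samples; here the plausible range for the per-unit effect of x on y is 1.4662 to 1.9762.
The interval does not include 0, suggesting a significant linear relationship.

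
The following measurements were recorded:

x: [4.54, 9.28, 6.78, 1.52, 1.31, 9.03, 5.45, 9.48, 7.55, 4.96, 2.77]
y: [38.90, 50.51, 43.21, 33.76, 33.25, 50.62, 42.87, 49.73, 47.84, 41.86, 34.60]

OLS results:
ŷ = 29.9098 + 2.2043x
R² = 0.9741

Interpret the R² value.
The model explains 97.41% of the variance in y (R² = 0.9741), leaving 2.59% unexplained; the fit is strong.

R² = 1 − SS_res/SS_tot compares the residual scatter to the total scatter of y about its mean.

Here R² = 0.9741:
- Explained: 97.41% of the variation in y
- Unexplained (residual): 100% − 97.41% = 2.59%
- Rule of thumb (below 0.3 weak; 0.3 to below 0.7 moderate; 0.7 and above strong) → strong

Equivalently, for simple linear regression R² = r², so |r| = √0.9741 ≈ 0.9870.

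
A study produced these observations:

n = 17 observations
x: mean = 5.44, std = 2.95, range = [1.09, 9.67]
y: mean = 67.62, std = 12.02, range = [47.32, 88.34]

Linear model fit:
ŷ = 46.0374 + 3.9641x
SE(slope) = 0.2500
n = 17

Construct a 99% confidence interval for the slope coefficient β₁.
The 99% CI for β₁ is (3.2274, 4.7008)

Confidence interval for the slope:

The 99% CI for β₁ is: β̂₁ ± t*(α/2, n-2) × SE(β̂₁)

Step 1: Find critical t-value
- Confidence level = 0.99
- Degrees of freedom = n - 2 = 17 - 2 = 15
- t*(α/2, 15) = 2.9467

Step 2: Calculate margin of error
Margin = 2.9467 × 0.2500 = 0.7367

Step 3: Construct interval
CI = 3.9641 ± 0.7367
CI = (3.2274, 4.7008)

Interpretation: We are 99% confident that the true slope β₁ lies between 3.2274 and 4.7008.
Both endpoints are positive, so the data support a genuinely positive slope at this confidence level.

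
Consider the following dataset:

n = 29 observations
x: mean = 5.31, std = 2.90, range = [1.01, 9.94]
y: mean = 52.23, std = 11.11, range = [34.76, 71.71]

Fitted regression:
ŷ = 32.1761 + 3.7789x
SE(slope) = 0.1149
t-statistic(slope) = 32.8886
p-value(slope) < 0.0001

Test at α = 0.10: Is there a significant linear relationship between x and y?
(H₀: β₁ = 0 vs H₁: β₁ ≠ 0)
p-value < 0.0001 < α = 0.10, so we reject H₀. The relationship is significant.

Hypothesis test for the slope coefficient:

H₀: β₁ = 0 (no linear relationship)
H₁: β₁ ≠ 0 (linear relationship exists)

Test statistic: t = β̂₁ / SE(β̂₁) = 3.7789 / 0.1149 = 32.8886

The p-value (<0.0001) is the probability, under H₀, of a t-statistic at least as extreme as |t| = 32.8886 (two-sided, df = n − 2 = 27).

Decision rule: reject H₀ if p-value < α.
p-value < 0.0001 < α = 0.10 → reject H₀.

Conclusion: the linear association between x and y is significant at the 10% level.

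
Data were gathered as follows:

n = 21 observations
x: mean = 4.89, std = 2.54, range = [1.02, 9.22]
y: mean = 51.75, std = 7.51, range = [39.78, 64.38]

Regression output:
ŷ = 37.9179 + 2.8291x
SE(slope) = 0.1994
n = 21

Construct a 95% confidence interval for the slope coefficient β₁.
The 95% CI for β₁ is (2.4118, 3.2464)

Confidence interval for the slope:

The 95% CI for β₁ is: β̂₁ ± t*(α/2, n-2) × SE(β̂₁)

Step 1: Find critical t-value
- Confidence level = 0.95
- Degrees of freedom = n - 2 = 21 - 2 = 19
- t*(α/2, 19) = 2.0930

Step 2: Calculate margin of error
Margin = 2.0930 × 0.1994 = 0.4173

Step 3: Construct interval
CI = 2.8291 ± 0.4173
CI = (2.4118, 3.2464)

Interpretation: We are 95% confident that the true slope β₁ lies between 2.4118 and 3.2464.
Both endpoints are positive, so the data support a genuinely positive slope at this confidence level.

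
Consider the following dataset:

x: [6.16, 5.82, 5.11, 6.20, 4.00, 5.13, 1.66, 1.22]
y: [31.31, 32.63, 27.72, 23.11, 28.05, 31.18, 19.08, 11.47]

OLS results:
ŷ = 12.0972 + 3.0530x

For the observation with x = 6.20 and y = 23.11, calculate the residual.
Residual = -7.9158

The residual is the difference between the actual value and the predicted value:

Residual = y - ŷ

Step 1: Calculate predicted value
ŷ = 12.0972 + 3.0530 × 6.20
ŷ = 31.0258

Step 2: Calculate residual
Residual = 23.11 - 31.0258
Residual = -7.9158

Sign check: y < ŷ, so the point is below the line and the fit overestimates here.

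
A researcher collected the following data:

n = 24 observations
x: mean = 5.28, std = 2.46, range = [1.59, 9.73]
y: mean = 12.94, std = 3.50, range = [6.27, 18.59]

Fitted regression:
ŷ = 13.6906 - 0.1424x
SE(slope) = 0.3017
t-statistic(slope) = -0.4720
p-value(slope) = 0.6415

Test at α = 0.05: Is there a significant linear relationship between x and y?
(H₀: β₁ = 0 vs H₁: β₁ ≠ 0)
p-value = 0.6415 ≥ α = 0.05, so we fail to reject H₀. The relationship is not significant.

Hypothesis test for the slope coefficient:

H₀: β₁ = 0 (no linear relationship)
H₁: β₁ ≠ 0 (linear relationship exists)

Test statistic: t = β̂₁ / SE(β̂₁) = -0.1424 / 0.3017 = -0.4720

p = 0.6415: how often a slope estimate this far from 0 (in SE units) would arise by chance if β₁ were truly 0.

Decision rule: reject H₀ if p-value < α.
p-value = 0.6415 ≥ α = 0.05 → fail to reject H₀.

At α = 0.05 the data do not provide convincing evidence of a nonzero slope.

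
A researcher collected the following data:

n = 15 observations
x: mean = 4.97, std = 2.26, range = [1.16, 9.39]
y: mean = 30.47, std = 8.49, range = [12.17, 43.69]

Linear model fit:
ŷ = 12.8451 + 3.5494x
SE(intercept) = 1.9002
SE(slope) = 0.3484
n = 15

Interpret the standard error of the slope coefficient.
SE(slope) = 0.3484 measures the uncertainty in the estimated slope. The coefficient is estimated precisely (SE/|β̂₁| = 9.8%).

What SE measures:
- The standard error quantifies the sampling variability of the coefficient estimate
- It is the estimated standard deviation of β̂₁ across hypothetical repeated samples of the same size
- Smaller SE → more precise estimate

Relative precision:
- SE / |β̂₁| = 0.3484 / 3.5494 = 9.8%
- Rule of thumb (under 20%: precise; 20% to under 50%: moderately precise; 50% or more: imprecise) → precise

Rough 95% range (±2 SE): 3.5494 ± 0.6968 → (2.8526, 4.2462).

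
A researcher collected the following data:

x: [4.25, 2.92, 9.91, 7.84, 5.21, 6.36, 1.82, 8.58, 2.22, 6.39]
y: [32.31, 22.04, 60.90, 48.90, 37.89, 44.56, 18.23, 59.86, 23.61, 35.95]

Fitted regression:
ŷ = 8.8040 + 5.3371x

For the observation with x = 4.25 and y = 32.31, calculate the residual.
Residual = 0.8233

The residual is the difference between the actual value and the predicted value:

Residual = y - ŷ

Step 1: Calculate predicted value
ŷ = 8.8040 + 5.3371 × 4.25
ŷ = 31.4867

Step 2: Calculate residual
Residual = 32.31 - 31.4867
Residual = 0.8233

Sign check: y > ŷ, so the point is above the line and the fit underestimates here.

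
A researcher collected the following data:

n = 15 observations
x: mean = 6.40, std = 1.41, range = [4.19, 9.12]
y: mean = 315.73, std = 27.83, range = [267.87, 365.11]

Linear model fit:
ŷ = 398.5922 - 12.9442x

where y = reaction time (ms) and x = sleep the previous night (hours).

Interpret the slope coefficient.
An increase of one hour in sleep is associated with a 12.9442 ms decrease in predicted reaction time.

The slope β₁ = -12.9442 gives the rate at which the fitted reaction time changes with sleep.

Interpretation:
- Sleep up by 1 hour → predicted reaction time decreases by 12.9442 ms
- The effect is assumed constant over the observed range of x (linearity)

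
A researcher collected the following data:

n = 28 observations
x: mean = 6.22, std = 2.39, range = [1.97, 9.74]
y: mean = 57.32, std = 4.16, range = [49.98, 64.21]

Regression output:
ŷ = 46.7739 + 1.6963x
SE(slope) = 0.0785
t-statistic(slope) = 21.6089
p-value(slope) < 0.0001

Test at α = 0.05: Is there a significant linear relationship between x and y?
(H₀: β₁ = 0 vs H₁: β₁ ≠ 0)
Since p-value < 0.0001 < α = 0.05, reject H₀ — the slope is significantly different from 0.

Hypothesis test for the slope coefficient:

H₀: β₁ = 0 (no linear relationship)
H₁: β₁ ≠ 0 (linear relationship exists)

Test statistic: t = β̂₁ / SE(β̂₁) = 1.6963 / 0.0785 = 21.6089

The p-value (<0.0001) is the probability, under H₀, of a t-statistic at least as extreme as |t| = 21.6089 (two-sided, df = n − 2 = 26).

Decision rule: reject H₀ if p-value < α.
p-value < 0.0001 < α = 0.05 → reject H₀.

There is sufficient evidence at the 5% significance level to conclude that a linear relationship exists between x and y.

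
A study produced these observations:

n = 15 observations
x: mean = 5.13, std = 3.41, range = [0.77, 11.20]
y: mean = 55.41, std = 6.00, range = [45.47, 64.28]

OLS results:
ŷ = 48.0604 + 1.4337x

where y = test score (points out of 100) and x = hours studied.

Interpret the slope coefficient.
For each additional hour of study time, predicted test score increases by approximately 1.4337 points.

The slope β₁ = 1.4337 gives the rate at which the fitted test score changes with study time.

Interpretation:
- Study time up by 1 hour → predicted test score increases by 1.4337 points
- The effect is assumed constant over the observed range of x (linearity)

(β₀ = 48.0604 is the fitted value at x = 0 and is not part of the slope interpretation.)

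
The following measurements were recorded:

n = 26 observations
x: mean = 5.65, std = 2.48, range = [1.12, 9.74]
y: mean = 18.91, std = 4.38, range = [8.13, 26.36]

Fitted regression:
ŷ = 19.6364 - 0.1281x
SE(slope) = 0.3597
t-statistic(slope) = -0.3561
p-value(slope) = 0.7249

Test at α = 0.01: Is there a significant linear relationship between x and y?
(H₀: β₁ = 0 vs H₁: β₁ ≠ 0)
Since p-value = 0.7249 ≥ α = 0.01, fail to reject H₀ — the slope is not significantly different from 0.

Hypothesis test for the slope coefficient:

H₀: β₁ = 0 (no linear relationship)
H₁: β₁ ≠ 0 (linear relationship exists)

Test statistic: t = β̂₁ / SE(β̂₁) = -0.1281 / 0.3597 = -0.3561

The p-value (0.7249) is the probability, under H₀, of a t-statistic at least as extreme as |t| = 0.3561 (two-sided, df = n − 2 = 24).

Decision rule: reject H₀ if p-value < α.
p-value = 0.7249 ≥ α = 0.01 → fail to reject H₀.

Conclusion: the linear association between x and y is not significant at the 1% level.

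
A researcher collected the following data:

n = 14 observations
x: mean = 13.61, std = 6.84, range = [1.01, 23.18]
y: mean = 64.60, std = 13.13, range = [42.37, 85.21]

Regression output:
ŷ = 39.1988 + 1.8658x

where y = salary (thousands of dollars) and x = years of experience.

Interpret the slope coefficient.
For each additional year of experience, predicted salary increases by approximately 1.8658 thousand dollars.

β₁ = 1.8658 is the change in predicted salary (thousand dollars) per additional year of experience.

Interpretation:
- Experience up by 1 year → predicted salary increases by 1.8658 thousand dollars
- This is a linear approximation: the same per-unit change is assumed across the whole observed x range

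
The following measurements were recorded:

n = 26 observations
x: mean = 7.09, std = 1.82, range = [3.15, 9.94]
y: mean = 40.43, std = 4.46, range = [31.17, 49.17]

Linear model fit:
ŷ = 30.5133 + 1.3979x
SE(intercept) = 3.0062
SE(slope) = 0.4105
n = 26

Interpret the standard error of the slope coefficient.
SE(slope) = 0.4105 measures the uncertainty in the estimated slope. The coefficient is estimated with moderate precision (SE/|β̂₁| = 29.4%).

SE(β̂₁) = s / √Sxx, where s is the residual standard deviation and Sxx = Σ(x − x̄)². It is the yardstick for how far β̂₁ = 1.3979 could plausibly be from the true slope.

Relative precision:
- SE / |β̂₁| = 0.4105 / 1.3979 = 29.4%
- Rule of thumb (under 20%: precise; 20% to under 50%: moderately precise; 50% or more: imprecise) → moderately precise

Link to the t-test: t = β̂₁ / SE(β̂₁) = 1.3979 / 0.4105 = 3.4054, the statistic for H₀: β₁ = 0.

What drives SE(β̂₁): wider spread of x values → smaller SE; more residual scatter → larger SE; larger n (here n = 26) → smaller SE.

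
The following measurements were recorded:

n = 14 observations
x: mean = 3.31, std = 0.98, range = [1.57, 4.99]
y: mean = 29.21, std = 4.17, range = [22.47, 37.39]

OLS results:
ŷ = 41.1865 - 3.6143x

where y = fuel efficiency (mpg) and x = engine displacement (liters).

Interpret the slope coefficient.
An increase of one liter in engine displacement is associated with a 3.6143 mpg decrease in predicted fuel efficiency.

The slope β₁ = -3.6143 gives the rate at which the fitted fuel efficiency changes with engine displacement.

Interpretation:
- Engine displacement up by 1 liter → predicted fuel efficiency decreases by 3.6143 mpg
- The effect is assumed constant over the observed range of x (linearity)

(β₀ = 41.1865 is the fitted value at x = 0 and is not part of the slope interpretation.)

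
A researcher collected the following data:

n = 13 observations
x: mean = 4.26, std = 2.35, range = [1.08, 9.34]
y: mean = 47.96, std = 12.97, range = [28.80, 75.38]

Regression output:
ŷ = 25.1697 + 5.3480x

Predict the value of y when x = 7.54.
ŷ = 65.4936

x = 7.54 lies inside the observed range [1.08, 9.34], so the fitted equation applies directly:

ŷ = 25.1697 + 5.3480 × 7.54
ŷ = 25.1697 + 40.3239
ŷ = 65.4936

This is a point prediction; actual observations scatter around it by roughly the residual standard deviation.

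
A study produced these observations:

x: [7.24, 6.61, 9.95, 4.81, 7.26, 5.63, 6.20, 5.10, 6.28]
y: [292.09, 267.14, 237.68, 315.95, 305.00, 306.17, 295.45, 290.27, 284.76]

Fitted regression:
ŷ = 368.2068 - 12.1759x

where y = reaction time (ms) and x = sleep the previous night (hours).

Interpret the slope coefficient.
On average, reaction time is about 12.1759 ms lower for every extra hour of sleep.

β₁ = -12.1759 is the change in predicted reaction time (ms) per additional hour of sleep.

Interpretation:
- Sleep up by 1 hour → predicted reaction time decreases by 12.1759 ms
- This is a linear approximation: the same per-unit change is assumed across the whole observed x range
- The sign (−) gives the direction; the magnitude 12.1759 gives the size of the effect per hour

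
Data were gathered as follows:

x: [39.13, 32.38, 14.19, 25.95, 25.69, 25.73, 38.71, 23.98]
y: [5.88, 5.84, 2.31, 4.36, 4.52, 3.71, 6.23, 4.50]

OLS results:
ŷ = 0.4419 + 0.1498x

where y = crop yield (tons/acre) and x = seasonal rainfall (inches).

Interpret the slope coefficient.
An increase of one inch in rainfall is associated with a 0.1498 tons/acre increase in predicted crop yield.

The slope coefficient β₁ = 0.1498 represents the marginal effect of rainfall on crop yield.

Interpretation:
- Rainfall up by 1 inch → predicted crop yield increases by 0.1498 tons/acre
- The effect is assumed constant over the observed range of x (linearity)
- The sign (+) gives the direction; the magnitude 0.1498 gives the size of the effect per inch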